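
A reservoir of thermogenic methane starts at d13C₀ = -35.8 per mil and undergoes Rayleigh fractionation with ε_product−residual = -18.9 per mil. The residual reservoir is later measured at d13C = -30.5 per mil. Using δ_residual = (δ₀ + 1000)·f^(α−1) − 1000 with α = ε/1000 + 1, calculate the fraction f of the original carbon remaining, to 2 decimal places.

α − 1 = ε/1000 = -0.0189
(δ_res + 1000)/(δ₀ + 1000) = (-30.5 + 1000)/(-35.8 + 1000) = 969.5/964.2 = 1.005497
f = 1.005497^(1/-0.0189) = exp(ln(1.005497)/-0.0189) = exp(0.00548/-0.0189)
f = exp(-0.2900) = 0.7482

0.75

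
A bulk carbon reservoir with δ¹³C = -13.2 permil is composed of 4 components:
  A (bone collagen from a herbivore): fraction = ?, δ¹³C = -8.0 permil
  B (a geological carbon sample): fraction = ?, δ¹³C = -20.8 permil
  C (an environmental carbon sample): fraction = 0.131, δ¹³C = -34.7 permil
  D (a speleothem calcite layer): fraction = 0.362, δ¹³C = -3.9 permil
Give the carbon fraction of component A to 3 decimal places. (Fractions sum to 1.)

0.258

Let f_A and f_B be the unknown fractions; fractions sum to 1 so f_A + f_B = 0.507.
Mass balance: Σ fᵢ·δᵢ = δ_bulk ⇒ f_A·(-8.0) + f_B·(-20.8) = -13.2 − (-5.958) = -7.242
Substitute f_B = 0.507 − f_A:
f_A·(-8.0 − -20.8) = -7.242 − 0.507×(-20.8) = 3.303
f_A = 3.303 / 12.8 = 0.2581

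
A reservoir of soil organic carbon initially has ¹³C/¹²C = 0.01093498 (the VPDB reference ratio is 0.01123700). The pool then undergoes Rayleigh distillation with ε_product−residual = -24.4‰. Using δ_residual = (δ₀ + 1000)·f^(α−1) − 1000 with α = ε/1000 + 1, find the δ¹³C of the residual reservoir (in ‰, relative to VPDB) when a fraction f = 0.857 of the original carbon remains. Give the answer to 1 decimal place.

δ₀ = (0.01093498/0.01123700 − 1)×1000 = (0.973123 − 1)×1000 = -26.877‰
α − 1 = ε/1000 = -0.0244
f^(α−1) = 0.857^(-0.0244) = 1.003772
δ_res = (-26.877 + 1000) × 1.003772 − 1000 = 976.794 − 1000 = -23.21‰

-23.2‰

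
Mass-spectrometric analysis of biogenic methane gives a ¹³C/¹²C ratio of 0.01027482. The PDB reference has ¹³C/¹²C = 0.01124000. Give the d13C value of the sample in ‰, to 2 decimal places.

-85.87‰

d13C = (R_sample / R_standard − 1) × 1000
R_sample / R_standard = 0.01027482 / 0.01124000 = 0.914130
d13C = (0.914130 − 1) × 1000 = -85.870‰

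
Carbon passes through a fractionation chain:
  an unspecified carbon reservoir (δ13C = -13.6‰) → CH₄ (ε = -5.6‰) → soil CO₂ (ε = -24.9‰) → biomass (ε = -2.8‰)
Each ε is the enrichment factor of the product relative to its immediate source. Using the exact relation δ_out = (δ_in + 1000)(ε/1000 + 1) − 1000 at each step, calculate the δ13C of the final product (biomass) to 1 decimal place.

-46.2‰

step 1: δ = (-13.60 + 1000)·(-5.6/1000 + 1) − 1000 = -19.12‰
step 2: δ = (-19.12 + 1000)·(-24.9/1000 + 1) − 1000 = -43.55‰
step 3: δ = (-43.55 + 1000)·(-2.8/1000 + 1) − 1000 = -46.23‰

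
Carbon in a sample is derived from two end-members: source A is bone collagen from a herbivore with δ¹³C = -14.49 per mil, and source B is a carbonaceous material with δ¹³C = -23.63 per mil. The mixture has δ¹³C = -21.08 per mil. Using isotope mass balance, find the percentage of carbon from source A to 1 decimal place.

δ_mix = f_A·δ_A + (1 − f_A)·δ_B  ⇒  f_A = (δ_mix − δ_B)/(δ_A − δ_B)
f_A = (-21.08 − (-23.63)) / (-14.49 − (-23.63))
f_A = 2.55 / 9.14 = 0.2790

27.9%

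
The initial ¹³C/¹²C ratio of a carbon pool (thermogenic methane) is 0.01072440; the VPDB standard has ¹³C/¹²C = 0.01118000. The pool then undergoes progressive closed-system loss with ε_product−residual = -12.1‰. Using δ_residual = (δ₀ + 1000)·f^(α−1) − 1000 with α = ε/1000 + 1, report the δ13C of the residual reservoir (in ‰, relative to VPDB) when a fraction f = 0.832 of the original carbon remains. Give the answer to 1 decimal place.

-38.6‰

δ₀ = (0.01072440/0.01118000 − 1)×1000 = (0.959249 − 1)×1000 = -40.751‰
α − 1 = ε/1000 = -0.0121
f^(α−1) = 0.832^(-0.0121) = 1.002228
δ_res = (-40.751 + 1000) × 1.002228 − 1000 = 961.386 − 1000 = -38.61‰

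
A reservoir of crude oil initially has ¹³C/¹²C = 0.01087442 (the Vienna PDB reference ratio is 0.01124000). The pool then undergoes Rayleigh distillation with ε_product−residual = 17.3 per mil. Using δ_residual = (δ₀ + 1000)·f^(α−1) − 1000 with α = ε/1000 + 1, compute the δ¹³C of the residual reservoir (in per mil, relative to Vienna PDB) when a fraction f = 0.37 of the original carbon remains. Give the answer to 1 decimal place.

-49.0 per mil

δ₀ = (0.01087442/0.01124000 − 1)×1000 = (0.967475 − 1)×1000 = -32.525 per mil
α − 1 = ε/1000 = 0.0173
f^(α−1) = 0.37^(0.0173) = 0.982947
δ_res = (-32.525 + 1000) × 0.982947 − 1000 = 950.976 − 1000 = -49.02 per mil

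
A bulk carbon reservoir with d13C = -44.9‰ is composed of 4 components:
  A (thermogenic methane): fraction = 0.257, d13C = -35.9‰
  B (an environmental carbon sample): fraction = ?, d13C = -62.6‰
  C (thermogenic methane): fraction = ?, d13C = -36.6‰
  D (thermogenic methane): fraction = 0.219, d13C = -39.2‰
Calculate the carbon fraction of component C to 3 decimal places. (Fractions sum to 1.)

Let f_C and f_B be the unknown fractions; fractions sum to 1 so f_C + f_B = 0.524.
Mass balance: Σ fᵢ·δᵢ = δ_bulk ⇒ f_C·(-36.6) + f_B·(-62.6) = -44.9 − (-17.811) = -27.089
Substitute f_B = 0.524 − f_C:
f_C·(-36.6 − -62.6) = -27.089 − 0.524×(-62.6) = 5.714
f_C = 5.714 / 26.0 = 0.2198

0.220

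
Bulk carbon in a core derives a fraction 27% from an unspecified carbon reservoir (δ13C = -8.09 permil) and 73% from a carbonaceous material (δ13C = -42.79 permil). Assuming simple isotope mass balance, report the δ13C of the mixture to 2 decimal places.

-33.42 permil

δ_mix = f_A·δ_A + f_B·δ_B
δ_mix = 0.27 × (-8.09) + 0.73 × (-42.79)
δ_mix = -2.184 + -31.237 = -33.421 permil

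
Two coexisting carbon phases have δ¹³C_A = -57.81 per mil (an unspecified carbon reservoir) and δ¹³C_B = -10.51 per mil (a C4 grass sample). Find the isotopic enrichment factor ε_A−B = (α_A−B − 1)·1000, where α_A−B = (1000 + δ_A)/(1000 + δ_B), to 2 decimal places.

-47.80 per mil

α_A−B = (1000 + -57.81) / (1000 + -10.51) = 942.19 / 989.49 = 0.952198
ε_A−B = (0.952198 − 1) × 1000 = -47.802 per mil
(The approximation ε ≈ δ_A − δ_B would give -47.30 per mil.)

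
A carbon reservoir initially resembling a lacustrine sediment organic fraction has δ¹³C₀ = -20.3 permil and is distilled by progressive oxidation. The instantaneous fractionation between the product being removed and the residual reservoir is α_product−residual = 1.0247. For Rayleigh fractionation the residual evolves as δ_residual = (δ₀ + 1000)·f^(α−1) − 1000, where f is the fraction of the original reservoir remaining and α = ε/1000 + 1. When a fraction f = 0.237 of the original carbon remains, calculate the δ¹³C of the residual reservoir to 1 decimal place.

Rayleigh residual: δ_res = (δ₀ + 1000)·f^(α−1) − 1000
α − 1 = 0.02470
f^(α−1) = 0.237^(0.02470) = 0.965064
δ_res = (-20.3 + 1000) × 0.965064 − 1000 = 945.474 − 1000 = -54.53 permil

-54.5 permil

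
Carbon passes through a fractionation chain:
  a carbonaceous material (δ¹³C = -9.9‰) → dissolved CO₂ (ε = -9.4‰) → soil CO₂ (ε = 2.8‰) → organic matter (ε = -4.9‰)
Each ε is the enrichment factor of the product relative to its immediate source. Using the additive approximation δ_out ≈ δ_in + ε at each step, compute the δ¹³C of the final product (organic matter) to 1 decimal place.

step 1: δ ≈ -9.9 + (-9.4) = -19.3‰
step 2: δ ≈ -19.3 + (2.8) = -16.5‰
step 3: δ ≈ -16.5 + (-4.9) = -21.4‰

-21.4‰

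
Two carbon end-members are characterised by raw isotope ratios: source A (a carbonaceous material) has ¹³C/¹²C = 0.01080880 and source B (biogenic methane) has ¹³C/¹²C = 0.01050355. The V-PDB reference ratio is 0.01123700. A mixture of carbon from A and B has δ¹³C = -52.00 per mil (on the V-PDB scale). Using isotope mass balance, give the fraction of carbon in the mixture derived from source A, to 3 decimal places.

δ_A = (0.01080880/0.01123700 − 1)×1000 = (0.961894 − 1)×1000 = -38.106 per mil
δ_B = (0.01050355/0.01123700 − 1)×1000 = (0.934729 − 1)×1000 = -65.271 per mil
f_A = (δ_mix − δ_B)/(δ_A − δ_B) = (-52.00 − (-65.271))/(-38.106 − (-65.271))
f_A = 13.271 / 27.165 = 0.4885

0.489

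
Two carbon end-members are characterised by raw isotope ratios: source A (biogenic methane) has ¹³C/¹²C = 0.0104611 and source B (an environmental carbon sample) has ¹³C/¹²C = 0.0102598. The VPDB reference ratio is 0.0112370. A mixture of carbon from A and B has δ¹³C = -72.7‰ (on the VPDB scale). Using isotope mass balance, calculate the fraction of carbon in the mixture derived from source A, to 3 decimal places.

0.796

δ_A = (0.0104611/0.0112370 − 1)×1000 = (0.930951 − 1)×1000 = -69.049‰
δ_B = (0.0102598/0.0112370 − 1)×1000 = (0.913037 − 1)×1000 = -86.963‰
f_A = (δ_mix − δ_B)/(δ_A − δ_B) = (-72.7 − (-86.963))/(-69.049 − (-86.963))
f_A = 14.263 / 17.914 = 0.7962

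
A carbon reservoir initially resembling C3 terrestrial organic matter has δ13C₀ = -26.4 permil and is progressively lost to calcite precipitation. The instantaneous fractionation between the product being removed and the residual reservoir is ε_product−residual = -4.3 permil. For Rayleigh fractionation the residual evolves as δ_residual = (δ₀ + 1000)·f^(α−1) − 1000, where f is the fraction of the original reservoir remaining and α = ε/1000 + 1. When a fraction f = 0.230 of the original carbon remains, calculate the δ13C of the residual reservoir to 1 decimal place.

-20.2 permil

Rayleigh residual: δ_res = (δ₀ + 1000)·f^(α−1) − 1000
α = ε/1000 + 1 = 0.99570, so α − 1 = -0.00430
f^(α−1) = 0.230^(-0.00430) = 1.006340
δ_res = (-26.4 + 1000) × 1.006340 − 1000 = 979.772 − 1000 = -20.23 permil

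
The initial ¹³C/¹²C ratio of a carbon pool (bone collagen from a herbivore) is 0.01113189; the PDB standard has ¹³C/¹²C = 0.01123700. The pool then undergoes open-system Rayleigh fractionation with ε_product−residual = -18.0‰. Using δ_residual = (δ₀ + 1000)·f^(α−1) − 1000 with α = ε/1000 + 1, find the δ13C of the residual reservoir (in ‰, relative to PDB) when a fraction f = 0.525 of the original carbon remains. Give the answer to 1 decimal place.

δ₀ = (0.01113189/0.01123700 − 1)×1000 = (0.990646 − 1)×1000 = -9.354‰
α − 1 = ε/1000 = -0.0180
f^(α−1) = 0.525^(-0.0180) = 1.011666
δ_res = (-9.354 + 1000) × 1.011666 − 1000 = 1002.203 − 1000 = 2.20‰

2.2‰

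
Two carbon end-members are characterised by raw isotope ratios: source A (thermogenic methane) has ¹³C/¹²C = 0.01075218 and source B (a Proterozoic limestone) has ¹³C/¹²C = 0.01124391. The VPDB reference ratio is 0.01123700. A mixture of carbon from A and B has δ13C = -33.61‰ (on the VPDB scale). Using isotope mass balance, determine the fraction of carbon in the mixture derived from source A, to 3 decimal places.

0.782

δ_A = (0.01075218/0.01123700 − 1)×1000 = (0.956855 − 1)×1000 = -43.145‰
δ_B = (0.01124391/0.01123700 − 1)×1000 = (1.000615 − 1)×1000 = 0.615‰
f_A = (δ_mix − δ_B)/(δ_A − δ_B) = (-33.61 − (0.615))/(-43.145 − (0.615))
f_A = -34.225 / -43.760 = 0.7821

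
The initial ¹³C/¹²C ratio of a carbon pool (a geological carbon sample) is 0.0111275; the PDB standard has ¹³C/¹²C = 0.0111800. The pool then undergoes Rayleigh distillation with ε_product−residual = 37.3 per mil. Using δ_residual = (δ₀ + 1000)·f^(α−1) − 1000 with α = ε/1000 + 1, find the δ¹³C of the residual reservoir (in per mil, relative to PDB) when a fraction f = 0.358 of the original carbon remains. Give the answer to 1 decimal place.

-42.1 per mil

δ₀ = (0.0111275/0.0111800 − 1)×1000 = (0.995304 − 1)×1000 = -4.696 per mil
α − 1 = ε/1000 = 0.0373
f^(α−1) = 0.358^(0.0373) = 0.962409
δ_res = (-4.696 + 1000) × 0.962409 − 1000 = 957.890 − 1000 = -42.11 per mil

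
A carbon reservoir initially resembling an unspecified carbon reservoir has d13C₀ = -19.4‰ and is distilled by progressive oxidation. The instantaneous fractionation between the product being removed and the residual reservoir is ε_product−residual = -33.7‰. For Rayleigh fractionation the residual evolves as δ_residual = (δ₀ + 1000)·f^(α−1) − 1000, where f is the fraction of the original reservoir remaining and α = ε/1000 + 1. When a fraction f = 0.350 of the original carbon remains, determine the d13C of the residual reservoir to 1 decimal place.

15.9‰

Rayleigh residual: δ_res = (δ₀ + 1000)·f^(α−1) − 1000
α = ε/1000 + 1 = 0.96630, so α − 1 = -0.03370
f^(α−1) = 0.350^(-0.03370) = 1.036012
δ_res = (-19.4 + 1000) × 1.036012 − 1000 = 1015.914 − 1000 = 15.91‰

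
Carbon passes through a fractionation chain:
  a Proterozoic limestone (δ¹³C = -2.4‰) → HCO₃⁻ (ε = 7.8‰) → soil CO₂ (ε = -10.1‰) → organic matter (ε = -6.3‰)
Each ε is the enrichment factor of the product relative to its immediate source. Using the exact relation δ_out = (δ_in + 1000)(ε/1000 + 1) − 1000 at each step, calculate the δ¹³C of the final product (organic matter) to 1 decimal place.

step 1: δ = (-2.40 + 1000)·(7.8/1000 + 1) − 1000 = 5.38‰
step 2: δ = (5.38 + 1000)·(-10.1/1000 + 1) − 1000 = -4.77‰
step 3: δ = (-4.77 + 1000)·(-6.3/1000 + 1) − 1000 = -11.04‰

-11.0‰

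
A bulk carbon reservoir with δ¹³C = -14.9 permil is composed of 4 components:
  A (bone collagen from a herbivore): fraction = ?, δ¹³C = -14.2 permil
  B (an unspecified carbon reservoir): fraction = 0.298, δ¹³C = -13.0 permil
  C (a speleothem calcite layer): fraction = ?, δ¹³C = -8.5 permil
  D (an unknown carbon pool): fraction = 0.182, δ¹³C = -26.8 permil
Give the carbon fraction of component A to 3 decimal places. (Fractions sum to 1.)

Let f_A and f_C be the unknown fractions; fractions sum to 1 so f_A + f_C = 0.520.
Mass balance: Σ fᵢ·δᵢ = δ_bulk ⇒ f_A·(-14.2) + f_C·(-8.5) = -14.9 − (-8.752) = -6.148
Substitute f_C = 0.520 − f_A:
f_A·(-14.2 − -8.5) = -6.148 − 0.520×(-8.5) = -1.728
f_A = -1.728 / -5.7 = 0.3032

0.303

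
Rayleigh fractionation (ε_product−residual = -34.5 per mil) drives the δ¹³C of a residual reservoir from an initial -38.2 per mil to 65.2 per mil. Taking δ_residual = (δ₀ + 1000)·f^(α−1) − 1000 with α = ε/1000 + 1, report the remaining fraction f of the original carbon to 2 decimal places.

0.05

α − 1 = ε/1000 = -0.0345
(δ_res + 1000)/(δ₀ + 1000) = (65.2 + 1000)/(-38.2 + 1000) = 1065.2/961.8 = 1.107507
f = 1.107507^(1/-0.0345) = exp(ln(1.107507)/-0.0345) = exp(0.10211/-0.0345)
f = exp(-2.9597) = 0.0518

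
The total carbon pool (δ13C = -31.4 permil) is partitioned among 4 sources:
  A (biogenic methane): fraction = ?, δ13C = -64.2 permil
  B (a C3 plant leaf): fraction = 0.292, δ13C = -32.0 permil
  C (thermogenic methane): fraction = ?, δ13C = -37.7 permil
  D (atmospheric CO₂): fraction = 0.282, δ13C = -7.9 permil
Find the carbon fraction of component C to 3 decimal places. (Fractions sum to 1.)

Let f_C and f_A be the unknown fractions; fractions sum to 1 so f_C + f_A = 0.426.
Mass balance: Σ fᵢ·δᵢ = δ_bulk ⇒ f_C·(-37.7) + f_A·(-64.2) = -31.4 − (-11.572) = -19.828
Substitute f_A = 0.426 − f_C:
f_C·(-37.7 − -64.2) = -19.828 − 0.426×(-64.2) = 7.521
f_C = 7.521 / 26.5 = 0.2838

0.284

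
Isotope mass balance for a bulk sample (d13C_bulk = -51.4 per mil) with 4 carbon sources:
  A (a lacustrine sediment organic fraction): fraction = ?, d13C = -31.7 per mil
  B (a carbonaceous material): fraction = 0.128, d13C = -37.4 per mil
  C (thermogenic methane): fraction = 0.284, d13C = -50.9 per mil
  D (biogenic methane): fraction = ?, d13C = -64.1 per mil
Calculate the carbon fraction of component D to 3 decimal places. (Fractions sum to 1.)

0.417

Let f_D and f_A be the unknown fractions; fractions sum to 1 so f_D + f_A = 0.588.
Mass balance: Σ fᵢ·δᵢ = δ_bulk ⇒ f_D·(-64.1) + f_A·(-31.7) = -51.4 − (-19.243) = -32.157
Substitute f_A = 0.588 − f_D:
f_D·(-64.1 − -31.7) = -32.157 − 0.588×(-31.7) = -13.518
f_D = -13.518 / -32.4 = 0.4172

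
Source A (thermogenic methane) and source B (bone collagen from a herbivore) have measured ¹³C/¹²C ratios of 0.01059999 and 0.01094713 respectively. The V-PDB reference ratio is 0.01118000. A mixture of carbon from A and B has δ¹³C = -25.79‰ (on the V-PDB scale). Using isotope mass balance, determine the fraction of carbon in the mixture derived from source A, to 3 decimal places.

δ_A = (0.01059999/0.01118000 − 1)×1000 = (0.948121 − 1)×1000 = -51.879‰
δ_B = (0.01094713/0.01118000 − 1)×1000 = (0.979171 − 1)×1000 = -20.829‰
f_A = (δ_mix − δ_B)/(δ_A − δ_B) = (-25.79 − (-20.829))/(-51.879 − (-20.829))
f_A = -4.961 / -31.050 = 0.1598

0.160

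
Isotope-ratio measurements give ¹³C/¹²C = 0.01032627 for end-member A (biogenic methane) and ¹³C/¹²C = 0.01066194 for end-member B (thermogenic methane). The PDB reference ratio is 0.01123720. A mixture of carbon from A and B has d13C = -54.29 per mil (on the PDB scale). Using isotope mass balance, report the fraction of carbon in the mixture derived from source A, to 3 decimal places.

δ_A = (0.01032627/0.01123720 − 1)×1000 = (0.918936 − 1)×1000 = -81.064 per mil
δ_B = (0.01066194/0.01123720 − 1)×1000 = (0.948808 − 1)×1000 = -51.192 per mil
f_A = (δ_mix − δ_B)/(δ_A − δ_B) = (-54.29 − (-51.192))/(-81.064 − (-51.192))
f_A = -3.098 / -29.871 = 0.1037

0.104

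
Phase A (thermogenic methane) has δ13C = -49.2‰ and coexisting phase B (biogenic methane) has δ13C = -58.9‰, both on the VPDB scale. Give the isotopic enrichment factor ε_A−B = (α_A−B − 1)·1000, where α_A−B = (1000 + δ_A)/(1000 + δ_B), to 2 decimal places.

10.31‰

α_A−B = (1000 + -49.2) / (1000 + -58.9) = 950.8 / 941.1 = 1.010307
ε_A−B = (1.010307 − 1) × 1000 = 10.307‰
(The approximation ε ≈ δ_A − δ_B would give 9.7‰.)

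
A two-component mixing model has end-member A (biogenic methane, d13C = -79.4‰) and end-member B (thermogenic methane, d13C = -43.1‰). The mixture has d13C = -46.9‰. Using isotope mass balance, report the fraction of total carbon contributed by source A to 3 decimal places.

δ_mix = f_A·δ_A + (1 − f_A)·δ_B  ⇒  f_A = (δ_mix − δ_B)/(δ_A − δ_B)
f_A = (-46.9 − (-43.1)) / (-79.4 − (-43.1))
f_A = -3.8 / -36.3 = 0.1047

0.105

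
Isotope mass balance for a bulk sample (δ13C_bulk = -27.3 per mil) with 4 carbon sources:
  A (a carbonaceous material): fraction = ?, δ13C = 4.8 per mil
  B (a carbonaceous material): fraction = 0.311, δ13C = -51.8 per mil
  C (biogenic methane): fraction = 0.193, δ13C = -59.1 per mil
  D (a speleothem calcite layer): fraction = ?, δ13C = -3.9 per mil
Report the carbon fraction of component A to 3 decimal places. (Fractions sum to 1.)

0.247

Let f_A and f_D be the unknown fractions; fractions sum to 1 so f_A + f_D = 0.496.
Mass balance: Σ fᵢ·δᵢ = δ_bulk ⇒ f_A·(4.8) + f_D·(-3.9) = -27.3 − (-27.516) = 0.216
Substitute f_D = 0.496 − f_A:
f_A·(4.8 − -3.9) = 0.216 − 0.496×(-3.9) = 2.151
f_A = 2.151 / 8.7 = 0.2472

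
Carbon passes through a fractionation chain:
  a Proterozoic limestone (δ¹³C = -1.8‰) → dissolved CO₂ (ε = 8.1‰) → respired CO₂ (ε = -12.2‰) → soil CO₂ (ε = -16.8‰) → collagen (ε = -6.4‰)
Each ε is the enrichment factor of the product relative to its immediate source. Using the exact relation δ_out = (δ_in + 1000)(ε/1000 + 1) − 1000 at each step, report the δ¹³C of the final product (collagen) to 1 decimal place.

-28.9‰

step 1: δ = (-1.80 + 1000)·(8.1/1000 + 1) − 1000 = 6.29‰
step 2: δ = (6.29 + 1000)·(-12.2/1000 + 1) − 1000 = -5.99‰
step 3: δ = (-5.99 + 1000)·(-16.8/1000 + 1) − 1000 = -22.69‰
step 4: δ = (-22.69 + 1000)·(-6.4/1000 + 1) − 1000 = -28.95‰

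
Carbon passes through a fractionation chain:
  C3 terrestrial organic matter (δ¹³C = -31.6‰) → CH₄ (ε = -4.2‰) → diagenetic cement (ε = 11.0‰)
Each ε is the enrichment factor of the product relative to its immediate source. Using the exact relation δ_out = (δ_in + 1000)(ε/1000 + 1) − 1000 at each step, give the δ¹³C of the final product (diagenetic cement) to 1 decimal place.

step 1: δ = (-31.60 + 1000)·(-4.2/1000 + 1) − 1000 = -35.67‰
step 2: δ = (-35.67 + 1000)·(11.0/1000 + 1) − 1000 = -25.06‰

-25.1‰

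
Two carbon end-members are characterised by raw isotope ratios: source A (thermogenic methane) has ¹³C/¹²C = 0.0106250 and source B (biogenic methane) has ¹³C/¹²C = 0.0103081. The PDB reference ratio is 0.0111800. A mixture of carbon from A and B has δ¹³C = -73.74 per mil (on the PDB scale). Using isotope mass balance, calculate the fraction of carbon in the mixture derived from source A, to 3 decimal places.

δ_A = (0.0106250/0.0111800 − 1)×1000 = (0.950358 − 1)×1000 = -49.642 per mil
δ_B = (0.0103081/0.0111800 − 1)×1000 = (0.922013 − 1)×1000 = -77.987 per mil
f_A = (δ_mix − δ_B)/(δ_A − δ_B) = (-73.74 − (-77.987))/(-49.642 − (-77.987))
f_A = 4.247 / 28.345 = 0.1498

0.150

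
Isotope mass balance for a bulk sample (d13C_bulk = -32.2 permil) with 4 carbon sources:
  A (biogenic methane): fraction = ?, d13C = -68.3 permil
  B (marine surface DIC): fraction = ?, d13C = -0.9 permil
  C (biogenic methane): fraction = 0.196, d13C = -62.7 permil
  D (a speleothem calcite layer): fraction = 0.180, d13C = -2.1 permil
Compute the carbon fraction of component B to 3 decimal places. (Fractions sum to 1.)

Let f_B and f_A be the unknown fractions; fractions sum to 1 so f_B + f_A = 0.624.
Mass balance: Σ fᵢ·δᵢ = δ_bulk ⇒ f_B·(-0.9) + f_A·(-68.3) = -32.2 − (-12.667) = -19.533
Substitute f_A = 0.624 − f_B:
f_B·(-0.9 − -68.3) = -19.533 − 0.624×(-68.3) = 23.086
f_B = 23.086 / 67.4 = 0.3425

0.343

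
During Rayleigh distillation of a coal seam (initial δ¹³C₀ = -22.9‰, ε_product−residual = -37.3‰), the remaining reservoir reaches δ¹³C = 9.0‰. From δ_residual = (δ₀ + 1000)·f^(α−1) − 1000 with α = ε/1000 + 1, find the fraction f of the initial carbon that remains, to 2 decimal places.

0.42

α − 1 = ε/1000 = -0.0373
(δ_res + 1000)/(δ₀ + 1000) = (9.0 + 1000)/(-22.9 + 1000) = 1009.0/977.1 = 1.032648
f = 1.032648^(1/-0.0373) = exp(ln(1.032648)/-0.0373) = exp(0.03213/-0.0373)
f = exp(-0.8613) = 0.4226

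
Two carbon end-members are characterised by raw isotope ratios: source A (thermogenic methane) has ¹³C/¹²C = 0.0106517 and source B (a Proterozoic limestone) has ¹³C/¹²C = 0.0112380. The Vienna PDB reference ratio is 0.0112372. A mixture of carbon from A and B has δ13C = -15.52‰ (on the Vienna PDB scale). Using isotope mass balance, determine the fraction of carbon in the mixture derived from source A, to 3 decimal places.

0.299

δ_A = (0.0106517/0.0112372 − 1)×1000 = (0.947896 − 1)×1000 = -52.104‰
δ_B = (0.0112380/0.0112372 − 1)×1000 = (1.000071 − 1)×1000 = 0.071‰
f_A = (δ_mix − δ_B)/(δ_A − δ_B) = (-15.52 − (0.071))/(-52.104 − (0.071))
f_A = -15.591 / -52.175 = 0.2988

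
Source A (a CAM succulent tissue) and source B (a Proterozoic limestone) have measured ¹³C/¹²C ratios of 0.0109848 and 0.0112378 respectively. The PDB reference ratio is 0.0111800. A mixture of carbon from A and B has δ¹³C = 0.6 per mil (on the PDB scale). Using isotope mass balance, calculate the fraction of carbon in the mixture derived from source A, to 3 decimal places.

δ_A = (0.0109848/0.0111800 − 1)×1000 = (0.982540 − 1)×1000 = -17.460 per mil
δ_B = (0.0112378/0.0111800 − 1)×1000 = (1.005170 − 1)×1000 = 5.170 per mil
f_A = (δ_mix − δ_B)/(δ_A − δ_B) = (0.6 − (5.170))/(-17.460 − (5.170))
f_A = -4.570 / -22.630 = 0.2019

0.202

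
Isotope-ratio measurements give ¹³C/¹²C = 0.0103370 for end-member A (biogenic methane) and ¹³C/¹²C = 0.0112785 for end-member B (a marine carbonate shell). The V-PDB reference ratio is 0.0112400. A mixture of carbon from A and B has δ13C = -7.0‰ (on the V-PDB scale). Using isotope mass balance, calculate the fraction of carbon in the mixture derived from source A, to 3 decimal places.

δ_A = (0.0103370/0.0112400 − 1)×1000 = (0.919662 − 1)×1000 = -80.338‰
δ_B = (0.0112785/0.0112400 − 1)×1000 = (1.003425 − 1)×1000 = 3.425‰
f_A = (δ_mix − δ_B)/(δ_A − δ_B) = (-7.0 − (3.425))/(-80.338 − (3.425))
f_A = -10.425 / -83.763 = 0.1245

0.124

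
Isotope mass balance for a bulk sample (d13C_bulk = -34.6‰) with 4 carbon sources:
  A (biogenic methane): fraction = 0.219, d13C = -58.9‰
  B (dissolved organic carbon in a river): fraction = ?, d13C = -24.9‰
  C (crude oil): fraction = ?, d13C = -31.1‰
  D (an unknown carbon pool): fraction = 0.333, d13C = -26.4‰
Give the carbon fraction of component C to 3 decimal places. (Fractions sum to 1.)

0.283

Let f_C and f_B be the unknown fractions; fractions sum to 1 so f_C + f_B = 0.448.
Mass balance: Σ fᵢ·δᵢ = δ_bulk ⇒ f_C·(-31.1) + f_B·(-24.9) = -34.6 − (-21.690) = -12.910
Substitute f_B = 0.448 − f_C:
f_C·(-31.1 − -24.9) = -12.910 − 0.448×(-24.9) = -1.755
f_C = -1.755 / -6.2 = 0.2830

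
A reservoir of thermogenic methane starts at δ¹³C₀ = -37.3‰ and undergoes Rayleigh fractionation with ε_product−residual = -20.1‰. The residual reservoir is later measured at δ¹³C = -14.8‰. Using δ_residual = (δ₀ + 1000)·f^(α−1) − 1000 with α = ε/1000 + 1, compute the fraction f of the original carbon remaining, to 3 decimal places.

α − 1 = ε/1000 = -0.0201
(δ_res + 1000)/(δ₀ + 1000) = (-14.8 + 1000)/(-37.3 + 1000) = 985.2/962.7 = 1.023372
f = 1.023372^(1/-0.0201) = exp(ln(1.023372)/-0.0201) = exp(0.02310/-0.0201)
f = exp(-1.1494) = 0.3168

0.317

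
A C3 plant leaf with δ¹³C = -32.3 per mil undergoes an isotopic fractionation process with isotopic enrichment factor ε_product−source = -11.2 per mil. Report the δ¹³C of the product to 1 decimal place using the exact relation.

-43.1 per mil

To first order, δ_product ≈ δ_source + ε = -43.5 per mil.
Exactly, δ_product = (δ_source + 1000)·(ε/1000 + 1) − 1000.
δ_product = (-32.3 + 1000) × (-11.2/1000 + 1) − 1000
δ_product = -43.14 per mil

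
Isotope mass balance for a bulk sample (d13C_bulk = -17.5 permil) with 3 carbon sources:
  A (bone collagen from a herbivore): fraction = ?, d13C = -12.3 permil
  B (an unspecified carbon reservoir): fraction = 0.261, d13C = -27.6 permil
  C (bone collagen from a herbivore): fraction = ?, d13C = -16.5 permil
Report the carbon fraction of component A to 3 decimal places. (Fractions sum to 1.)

0.452

Let f_A and f_C be the unknown fractions; fractions sum to 1 so f_A + f_C = 0.739.
Mass balance: Σ fᵢ·δᵢ = δ_bulk ⇒ f_A·(-12.3) + f_C·(-16.5) = -17.5 − (-7.204) = -10.296
Substitute f_C = 0.739 − f_A:
f_A·(-12.3 − -16.5) = -10.296 − 0.739×(-16.5) = 1.897
f_A = 1.897 / 4.2 = 0.4517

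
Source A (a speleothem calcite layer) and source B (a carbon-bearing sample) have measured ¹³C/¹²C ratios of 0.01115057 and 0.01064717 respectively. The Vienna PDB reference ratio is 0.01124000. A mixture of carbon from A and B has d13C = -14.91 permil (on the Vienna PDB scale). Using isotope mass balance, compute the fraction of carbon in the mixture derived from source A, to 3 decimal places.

δ_A = (0.01115057/0.01124000 − 1)×1000 = (0.992044 − 1)×1000 = -7.956 permil
δ_B = (0.01064717/0.01124000 − 1)×1000 = (0.947257 − 1)×1000 = -52.743 permil
f_A = (δ_mix − δ_B)/(δ_A − δ_B) = (-14.91 − (-52.743))/(-7.956 − (-52.743))
f_A = 37.833 / 44.786 = 0.8447

0.845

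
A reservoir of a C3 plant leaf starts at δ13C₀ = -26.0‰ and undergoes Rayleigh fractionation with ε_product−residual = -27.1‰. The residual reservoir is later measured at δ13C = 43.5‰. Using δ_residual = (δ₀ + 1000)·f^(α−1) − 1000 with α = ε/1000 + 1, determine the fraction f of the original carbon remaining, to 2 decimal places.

0.08

α − 1 = ε/1000 = -0.0271
(δ_res + 1000)/(δ₀ + 1000) = (43.5 + 1000)/(-26.0 + 1000) = 1043.5/974.0 = 1.071355
f = 1.071355^(1/-0.0271) = exp(ln(1.071355)/-0.0271) = exp(0.06892/-0.0271)
f = exp(-2.5433) = 0.0786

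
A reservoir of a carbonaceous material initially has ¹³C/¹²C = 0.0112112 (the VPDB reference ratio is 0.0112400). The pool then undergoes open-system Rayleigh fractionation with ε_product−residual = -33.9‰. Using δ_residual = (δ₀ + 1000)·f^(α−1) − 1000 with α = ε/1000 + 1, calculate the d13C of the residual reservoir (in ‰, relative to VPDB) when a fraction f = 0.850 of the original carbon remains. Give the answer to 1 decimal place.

δ₀ = (0.0112112/0.0112400 − 1)×1000 = (0.997438 − 1)×1000 = -2.562‰
α − 1 = ε/1000 = -0.0339
f^(α−1) = 0.850^(-0.0339) = 1.005525
δ_res = (-2.562 + 1000) × 1.005525 − 1000 = 1002.948 − 1000 = 2.95‰

2.9‰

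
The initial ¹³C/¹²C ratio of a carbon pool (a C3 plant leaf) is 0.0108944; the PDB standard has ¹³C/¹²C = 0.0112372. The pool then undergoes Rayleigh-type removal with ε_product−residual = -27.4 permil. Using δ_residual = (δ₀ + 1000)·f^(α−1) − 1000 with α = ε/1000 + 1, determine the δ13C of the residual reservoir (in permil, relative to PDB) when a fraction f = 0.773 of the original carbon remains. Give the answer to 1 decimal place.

-23.6 permil

δ₀ = (0.0108944/0.0112372 − 1)×1000 = (0.969494 − 1)×1000 = -30.506 permil
α − 1 = ε/1000 = -0.0274
f^(α−1) = 0.773^(-0.0274) = 1.007080
δ_res = (-30.506 + 1000) × 1.007080 − 1000 = 976.358 − 1000 = -23.64 permil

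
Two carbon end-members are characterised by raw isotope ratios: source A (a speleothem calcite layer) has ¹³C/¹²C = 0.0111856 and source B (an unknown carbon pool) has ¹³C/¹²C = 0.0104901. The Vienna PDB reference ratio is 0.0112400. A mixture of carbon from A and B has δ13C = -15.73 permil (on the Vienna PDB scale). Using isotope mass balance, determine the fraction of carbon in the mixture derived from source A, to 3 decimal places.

0.824

δ_A = (0.0111856/0.0112400 − 1)×1000 = (0.995160 − 1)×1000 = -4.840 permil
δ_B = (0.0104901/0.0112400 − 1)×1000 = (0.933283 − 1)×1000 = -66.717 permil
f_A = (δ_mix − δ_B)/(δ_A − δ_B) = (-15.73 − (-66.717))/(-4.840 − (-66.717))
f_A = 50.987 / 61.877 = 0.8240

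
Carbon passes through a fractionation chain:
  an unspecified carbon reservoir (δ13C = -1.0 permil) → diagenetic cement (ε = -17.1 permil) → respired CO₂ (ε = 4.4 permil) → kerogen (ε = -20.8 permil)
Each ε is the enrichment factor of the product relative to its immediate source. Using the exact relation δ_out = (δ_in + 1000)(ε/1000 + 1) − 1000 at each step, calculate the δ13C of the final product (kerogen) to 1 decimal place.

-34.3 permil

step 1: δ = (-1.00 + 1000)·(-17.1/1000 + 1) − 1000 = -18.08 permil
step 2: δ = (-18.08 + 1000)·(4.4/1000 + 1) − 1000 = -13.76 permil
step 3: δ = (-13.76 + 1000)·(-20.8/1000 + 1) − 1000 = -34.28 permil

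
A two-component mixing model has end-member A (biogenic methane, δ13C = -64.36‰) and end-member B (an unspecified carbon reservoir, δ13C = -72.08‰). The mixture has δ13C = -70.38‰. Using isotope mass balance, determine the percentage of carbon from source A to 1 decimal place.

22.0%

δ_mix = f_A·δ_A + (1 − f_A)·δ_B  ⇒  f_A = (δ_mix − δ_B)/(δ_A − δ_B)
f_A = (-70.38 − (-72.08)) / (-64.36 − (-72.08))
f_A = 1.70 / 7.72 = 0.2202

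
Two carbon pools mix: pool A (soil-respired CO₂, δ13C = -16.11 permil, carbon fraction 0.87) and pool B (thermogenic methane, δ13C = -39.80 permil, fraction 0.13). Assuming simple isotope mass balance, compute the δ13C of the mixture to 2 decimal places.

-19.19 permil

δ_mix = f_A·δ_A + f_B·δ_B
δ_mix = 0.87 × (-16.11) + 0.13 × (-39.80)
δ_mix = -14.016 + -5.174 = -19.190 permil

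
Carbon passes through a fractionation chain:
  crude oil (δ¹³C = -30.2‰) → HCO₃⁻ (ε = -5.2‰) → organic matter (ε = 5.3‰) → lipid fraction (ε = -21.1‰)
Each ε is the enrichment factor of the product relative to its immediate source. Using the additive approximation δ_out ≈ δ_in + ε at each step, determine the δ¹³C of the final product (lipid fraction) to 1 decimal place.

step 1: δ ≈ -30.2 + (-5.2) = -35.4‰
step 2: δ ≈ -35.4 + (5.3) = -30.1‰
step 3: δ ≈ -30.1 + (-21.1) = -51.2‰

-51.2‰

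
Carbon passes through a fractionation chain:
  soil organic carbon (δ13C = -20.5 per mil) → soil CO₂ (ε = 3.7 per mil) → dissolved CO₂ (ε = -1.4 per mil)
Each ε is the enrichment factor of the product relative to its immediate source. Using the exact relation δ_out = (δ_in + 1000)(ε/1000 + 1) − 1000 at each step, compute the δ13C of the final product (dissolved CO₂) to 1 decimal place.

step 1: δ = (-20.50 + 1000)·(3.7/1000 + 1) − 1000 = -16.88 per mil
step 2: δ = (-16.88 + 1000)·(-1.4/1000 + 1) − 1000 = -18.25 per mil

-18.3 per mil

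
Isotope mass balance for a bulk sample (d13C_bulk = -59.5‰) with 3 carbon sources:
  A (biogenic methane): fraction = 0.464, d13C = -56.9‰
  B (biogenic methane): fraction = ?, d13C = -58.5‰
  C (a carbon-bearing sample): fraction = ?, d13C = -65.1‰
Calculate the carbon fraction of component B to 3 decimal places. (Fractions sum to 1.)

0.272

Let f_B and f_C be the unknown fractions; fractions sum to 1 so f_B + f_C = 0.536.
Mass balance: Σ fᵢ·δᵢ = δ_bulk ⇒ f_B·(-58.5) + f_C·(-65.1) = -59.5 − (-26.402) = -33.098
Substitute f_C = 0.536 − f_B:
f_B·(-58.5 − -65.1) = -33.098 − 0.536×(-65.1) = 1.795
f_B = 1.795 / 6.6 = 0.2720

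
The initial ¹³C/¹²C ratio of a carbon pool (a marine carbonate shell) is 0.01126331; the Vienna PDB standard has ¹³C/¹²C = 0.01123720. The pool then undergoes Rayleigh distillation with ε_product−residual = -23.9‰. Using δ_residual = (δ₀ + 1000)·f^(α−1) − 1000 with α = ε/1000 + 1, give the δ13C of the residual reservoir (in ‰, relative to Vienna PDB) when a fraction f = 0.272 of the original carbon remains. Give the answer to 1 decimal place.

δ₀ = (0.01126331/0.01123720 − 1)×1000 = (1.002324 − 1)×1000 = 2.324‰
α − 1 = ε/1000 = -0.0239
f^(α−1) = 0.272^(-0.0239) = 1.031606
δ_res = (2.324 + 1000) × 1.031606 − 1000 = 1034.003 − 1000 = 34.00‰

34.0‰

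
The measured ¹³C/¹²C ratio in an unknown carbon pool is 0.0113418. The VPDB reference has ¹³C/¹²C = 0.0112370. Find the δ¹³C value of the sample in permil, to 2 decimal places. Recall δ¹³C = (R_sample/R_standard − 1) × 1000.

δ¹³C = (R_sample / R_standard − 1) × 1000
R_sample / R_standard = 0.0113418 / 0.0112370 = 1.009326
δ¹³C = (1.009326 − 1) × 1000 = 9.326 permil

9.33 permil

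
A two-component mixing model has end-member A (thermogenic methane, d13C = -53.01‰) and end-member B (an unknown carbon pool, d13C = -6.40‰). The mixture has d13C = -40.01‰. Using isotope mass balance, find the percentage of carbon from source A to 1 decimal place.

72.1%

δ_mix = f_A·δ_A + (1 − f_A)·δ_B  ⇒  f_A = (δ_mix − δ_B)/(δ_A − δ_B)
f_A = (-40.01 − (-6.40)) / (-53.01 − (-6.40))
f_A = -33.61 / -46.61 = 0.7211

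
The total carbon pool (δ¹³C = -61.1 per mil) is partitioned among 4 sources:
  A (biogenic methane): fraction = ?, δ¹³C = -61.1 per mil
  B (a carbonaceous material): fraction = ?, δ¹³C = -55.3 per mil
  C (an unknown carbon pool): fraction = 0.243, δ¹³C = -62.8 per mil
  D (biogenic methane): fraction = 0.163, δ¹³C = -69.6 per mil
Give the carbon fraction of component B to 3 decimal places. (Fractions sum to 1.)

0.310

Let f_B and f_A be the unknown fractions; fractions sum to 1 so f_B + f_A = 0.594.
Mass balance: Σ fᵢ·δᵢ = δ_bulk ⇒ f_B·(-55.3) + f_A·(-61.1) = -61.1 − (-26.605) = -34.495
Substitute f_A = 0.594 − f_B:
f_B·(-55.3 − -61.1) = -34.495 − 0.594×(-61.1) = 1.799
f_B = 1.799 / 5.8 = 0.3101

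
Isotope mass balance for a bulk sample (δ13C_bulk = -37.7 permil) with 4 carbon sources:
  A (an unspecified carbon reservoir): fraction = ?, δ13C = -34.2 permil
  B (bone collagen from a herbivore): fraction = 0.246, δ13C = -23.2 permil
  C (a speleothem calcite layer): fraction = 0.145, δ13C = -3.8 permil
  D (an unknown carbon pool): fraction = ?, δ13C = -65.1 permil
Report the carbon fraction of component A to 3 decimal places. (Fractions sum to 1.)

0.266

Let f_A and f_D be the unknown fractions; fractions sum to 1 so f_A + f_D = 0.609.
Mass balance: Σ fᵢ·δᵢ = δ_bulk ⇒ f_A·(-34.2) + f_D·(-65.1) = -37.7 − (-6.258) = -31.442
Substitute f_D = 0.609 − f_A:
f_A·(-34.2 − -65.1) = -31.442 − 0.609×(-65.1) = 8.204
f_A = 8.204 / 30.9 = 0.2655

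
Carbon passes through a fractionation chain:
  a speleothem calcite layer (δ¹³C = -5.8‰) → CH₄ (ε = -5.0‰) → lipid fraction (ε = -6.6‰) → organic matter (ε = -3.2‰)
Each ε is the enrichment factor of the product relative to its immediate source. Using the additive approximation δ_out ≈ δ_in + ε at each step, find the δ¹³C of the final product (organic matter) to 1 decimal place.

-20.6‰

step 1: δ ≈ -5.8 + (-5.0) = -10.8‰
step 2: δ ≈ -10.8 + (-6.6) = -17.4‰
step 3: δ ≈ -17.4 + (-3.2) = -20.6‰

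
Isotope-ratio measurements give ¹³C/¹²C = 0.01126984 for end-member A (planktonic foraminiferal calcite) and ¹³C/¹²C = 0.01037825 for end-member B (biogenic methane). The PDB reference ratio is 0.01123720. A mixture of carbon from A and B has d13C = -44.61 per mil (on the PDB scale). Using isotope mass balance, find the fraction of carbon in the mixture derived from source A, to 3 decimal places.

δ_A = (0.01126984/0.01123720 − 1)×1000 = (1.002905 − 1)×1000 = 2.905 per mil
δ_B = (0.01037825/0.01123720 − 1)×1000 = (0.923562 − 1)×1000 = -76.438 per mil
f_A = (δ_mix − δ_B)/(δ_A − δ_B) = (-44.61 − (-76.438))/(2.905 − (-76.438))
f_A = 31.828 / 79.343 = 0.4011

0.401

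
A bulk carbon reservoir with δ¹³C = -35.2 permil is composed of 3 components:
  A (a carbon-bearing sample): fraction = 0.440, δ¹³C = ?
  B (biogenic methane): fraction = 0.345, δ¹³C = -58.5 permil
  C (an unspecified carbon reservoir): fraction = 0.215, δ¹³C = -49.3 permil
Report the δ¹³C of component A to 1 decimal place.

-10.0 permil

Isotope mass balance: δ_bulk = Σ fᵢ·δᵢ.
-35.2 = 0.440×δ_A + 0.345×(-58.5) + 0.215×(-49.3)
0.440·δ_A = -35.2 − (-30.782) = -4.418
δ_A = -4.418 / 0.440 = -10.04 permil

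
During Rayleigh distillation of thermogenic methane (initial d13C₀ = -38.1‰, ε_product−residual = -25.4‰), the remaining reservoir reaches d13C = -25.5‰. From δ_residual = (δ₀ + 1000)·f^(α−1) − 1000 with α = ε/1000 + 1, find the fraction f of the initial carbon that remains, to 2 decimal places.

0.60

α − 1 = ε/1000 = -0.0254
(δ_res + 1000)/(δ₀ + 1000) = (-25.5 + 1000)/(-38.1 + 1000) = 974.5/961.9 = 1.013099
f = 1.013099^(1/-0.0254) = exp(ln(1.013099)/-0.0254) = exp(0.01301/-0.0254)
f = exp(-0.5124) = 0.5991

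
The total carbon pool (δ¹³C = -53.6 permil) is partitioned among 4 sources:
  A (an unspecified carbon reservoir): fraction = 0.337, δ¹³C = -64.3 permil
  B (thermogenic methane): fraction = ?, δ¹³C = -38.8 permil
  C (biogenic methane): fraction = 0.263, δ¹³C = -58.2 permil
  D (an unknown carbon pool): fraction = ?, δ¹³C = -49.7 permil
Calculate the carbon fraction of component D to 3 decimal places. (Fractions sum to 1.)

0.101

Let f_D and f_B be the unknown fractions; fractions sum to 1 so f_D + f_B = 0.400.
Mass balance: Σ fᵢ·δᵢ = δ_bulk ⇒ f_D·(-49.7) + f_B·(-38.8) = -53.6 − (-36.976) = -16.624
Substitute f_B = 0.400 − f_D:
f_D·(-49.7 − -38.8) = -16.624 − 0.400×(-38.8) = -1.104
f_D = -1.104 / -10.9 = 0.1013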